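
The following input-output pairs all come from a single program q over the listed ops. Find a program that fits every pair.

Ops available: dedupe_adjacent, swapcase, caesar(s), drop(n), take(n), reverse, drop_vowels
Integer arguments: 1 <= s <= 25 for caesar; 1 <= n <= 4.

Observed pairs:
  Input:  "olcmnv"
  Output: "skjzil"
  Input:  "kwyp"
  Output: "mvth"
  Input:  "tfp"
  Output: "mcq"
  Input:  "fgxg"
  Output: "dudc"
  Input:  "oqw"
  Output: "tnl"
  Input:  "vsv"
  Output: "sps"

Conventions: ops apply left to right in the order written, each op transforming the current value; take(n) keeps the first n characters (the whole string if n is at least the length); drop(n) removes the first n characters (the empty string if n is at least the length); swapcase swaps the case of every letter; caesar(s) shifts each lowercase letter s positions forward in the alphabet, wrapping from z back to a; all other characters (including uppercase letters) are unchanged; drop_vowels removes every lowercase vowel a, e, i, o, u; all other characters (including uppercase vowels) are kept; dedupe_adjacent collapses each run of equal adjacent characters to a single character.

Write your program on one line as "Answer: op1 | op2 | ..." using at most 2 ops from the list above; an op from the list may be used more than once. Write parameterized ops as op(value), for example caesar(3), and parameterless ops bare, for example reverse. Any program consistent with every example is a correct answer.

caesar(23) | reverse

Check, running the answer program on each example:
  "olcmnv" -> "lizjks" -> "skjzil"
  "kwyp" -> "htvm" -> "mvth"
  "tfp" -> "qcm" -> "mcq"
  "fgxg" -> "cdud" -> "dudc"
  "oqw" -> "lnt" -> "tnl"
  "vsv" -> "sps" -> "sps"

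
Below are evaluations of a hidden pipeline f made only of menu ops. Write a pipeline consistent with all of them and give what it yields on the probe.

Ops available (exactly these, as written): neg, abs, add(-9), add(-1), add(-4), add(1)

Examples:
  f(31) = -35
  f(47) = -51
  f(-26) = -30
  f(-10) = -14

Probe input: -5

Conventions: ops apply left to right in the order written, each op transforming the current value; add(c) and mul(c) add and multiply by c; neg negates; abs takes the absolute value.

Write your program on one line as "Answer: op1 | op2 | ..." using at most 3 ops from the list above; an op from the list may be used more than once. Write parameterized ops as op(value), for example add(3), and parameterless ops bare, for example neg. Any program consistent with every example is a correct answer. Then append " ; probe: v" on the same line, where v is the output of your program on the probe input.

abs | neg | add(-4) ; probe: -9

Check, running the answer program on each example:
  31 -> 31 -> -31 -> -35
  47 -> 47 -> -47 -> -51
  -26 -> 26 -> -26 -> -30
  -10 -> 10 -> -10 -> -14
  probe: -5 -> 5 -> -5 -> -9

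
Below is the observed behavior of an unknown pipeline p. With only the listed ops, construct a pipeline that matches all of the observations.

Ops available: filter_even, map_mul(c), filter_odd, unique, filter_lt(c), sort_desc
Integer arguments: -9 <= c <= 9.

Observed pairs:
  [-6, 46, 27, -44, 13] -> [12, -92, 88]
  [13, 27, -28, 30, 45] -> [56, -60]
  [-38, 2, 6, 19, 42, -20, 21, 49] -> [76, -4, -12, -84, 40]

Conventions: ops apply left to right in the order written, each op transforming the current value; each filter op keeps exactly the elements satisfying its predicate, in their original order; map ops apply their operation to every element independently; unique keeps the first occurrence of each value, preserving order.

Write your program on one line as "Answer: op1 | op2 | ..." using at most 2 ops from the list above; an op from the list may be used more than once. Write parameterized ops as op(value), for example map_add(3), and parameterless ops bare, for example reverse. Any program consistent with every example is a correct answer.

filter_even | map_mul(-2)

Check, running the answer program on each example:
  [-6, 46, 27, -44, 13] -> [-6, 46, -44] -> [12, -92, 88]
  [13, 27, -28, 30, 45] -> [-28, 30] -> [56, -60]
  [-38, 2, 6, 19, 42, -20, 21, 49] -> [-38, 2, 6, 42, -20] -> [76, -4, -12, -84, 40]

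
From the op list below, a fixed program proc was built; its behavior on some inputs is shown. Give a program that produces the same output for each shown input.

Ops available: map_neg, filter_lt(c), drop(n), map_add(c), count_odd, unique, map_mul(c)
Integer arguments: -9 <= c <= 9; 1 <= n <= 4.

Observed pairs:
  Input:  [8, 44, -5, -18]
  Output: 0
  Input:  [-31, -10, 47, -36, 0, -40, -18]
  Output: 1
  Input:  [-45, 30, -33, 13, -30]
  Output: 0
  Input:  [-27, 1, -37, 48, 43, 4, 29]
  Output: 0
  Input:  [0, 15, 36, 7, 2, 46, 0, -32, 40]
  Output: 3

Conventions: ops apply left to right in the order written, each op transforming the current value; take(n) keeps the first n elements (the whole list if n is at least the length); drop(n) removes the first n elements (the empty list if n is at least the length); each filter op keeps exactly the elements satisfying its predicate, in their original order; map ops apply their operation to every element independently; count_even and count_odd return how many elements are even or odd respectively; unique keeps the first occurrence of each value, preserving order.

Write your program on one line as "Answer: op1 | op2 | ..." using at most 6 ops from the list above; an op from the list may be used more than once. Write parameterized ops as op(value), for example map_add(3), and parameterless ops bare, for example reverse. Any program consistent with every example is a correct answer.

map_add(5) | map_mul(5) | drop(4) | drop(2) | count_odd

Check, running the answer program on each example:
  [8, 44, -5, -18] -> [13, 49, 0, -13] -> [65, 245, 0, -65] -> [] -> [] -> 0
  [-31, -10, 47, -36, 0, -40, -18] -> [-26, -5, 52, -31, 5, -35, -13] -> [-130, -25, 260, -155, 25, -175, -65] -> [25, -175, -65] -> [-65] -> 1
  [-45, 30, -33, 13, -30] -> [-40, 35, -28, 18, -25] -> [-200, 175, -140, 90, -125] -> [-125] -> [] -> 0
  [-27, 1, -37, 48, 43, 4, 29] -> [-22, 6, -32, 53, 48, 9, 34] -> [-110, 30, -160, 265, 240, 45, 170] -> [240, 45, 170] -> [170] -> 0
  [0, 15, 36, 7, 2, 46, 0, -32, 40] -> [5, 20, 41, 12, 7, 51, 5, -27, 45] -> [25, 100, 205, 60, 35, 255, 25, -135, 225] -> [35, 255, 25, -135, 225] -> [25, -135, 225] -> 3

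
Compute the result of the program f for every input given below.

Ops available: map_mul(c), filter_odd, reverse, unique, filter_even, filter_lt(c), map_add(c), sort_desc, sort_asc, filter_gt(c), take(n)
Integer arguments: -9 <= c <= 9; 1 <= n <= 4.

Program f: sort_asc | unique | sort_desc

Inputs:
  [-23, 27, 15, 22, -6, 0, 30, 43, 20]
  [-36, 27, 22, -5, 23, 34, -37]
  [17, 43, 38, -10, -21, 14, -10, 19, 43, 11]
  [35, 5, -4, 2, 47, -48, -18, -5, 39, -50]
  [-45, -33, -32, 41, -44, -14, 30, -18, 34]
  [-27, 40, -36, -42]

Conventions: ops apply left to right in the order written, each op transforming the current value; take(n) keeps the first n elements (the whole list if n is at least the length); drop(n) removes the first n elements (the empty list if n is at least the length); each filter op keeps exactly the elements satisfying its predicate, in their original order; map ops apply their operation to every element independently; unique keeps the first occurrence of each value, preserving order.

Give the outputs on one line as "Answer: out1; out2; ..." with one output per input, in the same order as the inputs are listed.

Execution, op by op:
  [-23, 27, 15, 22, -6, 0, 30, 43, 20] -> [-23, -6, 0, 15, 20, 22, 27, 30, 43] -> [-23, -6, 0, 15, 20, 22, 27, 30, 43] -> [43, 30, 27, 22, 20, 15, 0, -6, -23]
  [-36, 27, 22, -5, 23, 34, -37] -> [-37, -36, -5, 22, 23, 27, 34] -> [-37, -36, -5, 22, 23, 27, 34] -> [34, 27, 23, 22, -5, -36, -37]
  [17, 43, 38, -10, -21, 14, -10, 19, 43, 11] -> [-21, -10, -10, 11, 14, 17, 19, 38, 43, 43] -> [-21, -10, 11, 14, 17, 19, 38, 43] -> [43, 38, 19, 17, 14, 11, -10, -21]
  [35, 5, -4, 2, 47, -48, -18, -5, 39, -50] -> [-50, -48, -18, -5, -4, 2, 5, 35, 39, 47] -> [-50, -48, -18, -5, -4, 2, 5, 35, 39, 47] -> [47, 39, 35, 5, 2, -4, -5, -18, -48, -50]
  [-45, -33, -32, 41, -44, -14, 30, -18, 34] -> [-45, -44, -33, -32, -18, -14, 30, 34, 41] -> [-45, -44, -33, -32, -18, -14, 30, 34, 41] -> [41, 34, 30, -14, -18, -32, -33, -44, -45]
  [-27, 40, -36, -42] -> [-42, -36, -27, 40] -> [-42, -36, -27, 40] -> [40, -27, -36, -42]

[43, 30, 27, 22, 20, 15, 0, -6, -23]; [34, 27, 23, 22, -5, -36, -37]; [43, 38, 19, 17, 14, 11, -10, -21]; [47, 39, 35, 5, 2, -4, -5, -18, -48, -50]; [41, 34, 30, -14, -18, -32, -33, -44, -45]; [40, -27, -36, -42]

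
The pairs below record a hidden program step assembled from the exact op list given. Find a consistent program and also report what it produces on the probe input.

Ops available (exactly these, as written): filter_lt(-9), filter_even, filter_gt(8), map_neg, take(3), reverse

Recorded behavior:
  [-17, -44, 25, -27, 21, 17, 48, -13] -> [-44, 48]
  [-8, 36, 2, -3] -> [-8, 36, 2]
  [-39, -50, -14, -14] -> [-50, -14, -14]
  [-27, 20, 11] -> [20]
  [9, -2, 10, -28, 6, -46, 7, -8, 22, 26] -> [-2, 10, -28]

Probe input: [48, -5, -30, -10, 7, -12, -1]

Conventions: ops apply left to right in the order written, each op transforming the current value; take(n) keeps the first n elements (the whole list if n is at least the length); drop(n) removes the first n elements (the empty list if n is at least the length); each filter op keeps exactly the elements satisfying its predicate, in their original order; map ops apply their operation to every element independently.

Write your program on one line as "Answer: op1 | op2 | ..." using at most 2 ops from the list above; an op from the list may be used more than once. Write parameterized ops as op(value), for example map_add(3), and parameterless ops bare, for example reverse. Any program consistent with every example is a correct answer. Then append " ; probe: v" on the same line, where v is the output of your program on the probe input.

filter_even | take(3) ; probe: [48, -30, -10]

Check, running the answer program on each example:
  [-17, -44, 25, -27, 21, 17, 48, -13] -> [-44, 48] -> [-44, 48]
  [-8, 36, 2, -3] -> [-8, 36, 2] -> [-8, 36, 2]
  [-39, -50, -14, -14] -> [-50, -14, -14] -> [-50, -14, -14]
  [-27, 20, 11] -> [20] -> [20]
  [9, -2, 10, -28, 6, -46, 7, -8, 22, 26] -> [-2, 10, -28, 6, -46, -8, 22, 26] -> [-2, 10, -28]
  probe: [48, -5, -30, -10, 7, -12, -1] -> [48, -30, -10, -12] -> [48, -30, -10]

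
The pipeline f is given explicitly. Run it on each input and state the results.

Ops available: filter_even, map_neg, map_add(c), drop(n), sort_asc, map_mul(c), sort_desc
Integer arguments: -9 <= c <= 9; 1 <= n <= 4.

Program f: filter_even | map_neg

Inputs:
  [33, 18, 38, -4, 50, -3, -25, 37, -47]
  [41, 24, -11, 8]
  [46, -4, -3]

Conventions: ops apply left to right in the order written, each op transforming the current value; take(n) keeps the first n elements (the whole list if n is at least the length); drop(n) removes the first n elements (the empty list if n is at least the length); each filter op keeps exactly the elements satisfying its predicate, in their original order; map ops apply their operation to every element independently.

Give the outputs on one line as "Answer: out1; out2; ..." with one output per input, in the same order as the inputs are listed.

Execution, op by op:
  [33, 18, 38, -4, 50, -3, -25, 37, -47] -> [18, 38, -4, 50] -> [-18, -38, 4, -50]
  [41, 24, -11, 8] -> [24, 8] -> [-24, -8]
  [46, -4, -3] -> [46, -4] -> [-46, 4]

[-18, -38, 4, -50]; [-24, -8]; [-46, 4]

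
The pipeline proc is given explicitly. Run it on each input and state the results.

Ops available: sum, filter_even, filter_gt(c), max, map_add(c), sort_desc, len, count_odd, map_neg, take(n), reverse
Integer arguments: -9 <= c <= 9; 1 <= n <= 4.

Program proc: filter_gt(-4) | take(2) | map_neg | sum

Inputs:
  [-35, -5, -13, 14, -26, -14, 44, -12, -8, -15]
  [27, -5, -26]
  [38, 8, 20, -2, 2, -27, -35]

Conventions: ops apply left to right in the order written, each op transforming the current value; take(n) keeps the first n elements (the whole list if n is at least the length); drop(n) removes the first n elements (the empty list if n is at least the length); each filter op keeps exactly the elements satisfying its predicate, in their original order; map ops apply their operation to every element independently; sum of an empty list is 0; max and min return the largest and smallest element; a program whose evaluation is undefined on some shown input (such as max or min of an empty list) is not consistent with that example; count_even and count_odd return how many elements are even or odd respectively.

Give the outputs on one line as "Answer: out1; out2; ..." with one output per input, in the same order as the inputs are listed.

-58; -27; -46

Execution, op by op:
  [-35, -5, -13, 14, -26, -14, 44, -12, -8, -15] -> [14, 44] -> [14, 44] -> [-14, -44] -> -58
  [27, -5, -26] -> [27] -> [27] -> [-27] -> -27
  [38, 8, 20, -2, 2, -27, -35] -> [38, 8, 20, -2, 2] -> [38, 8] -> [-38, -8] -> -46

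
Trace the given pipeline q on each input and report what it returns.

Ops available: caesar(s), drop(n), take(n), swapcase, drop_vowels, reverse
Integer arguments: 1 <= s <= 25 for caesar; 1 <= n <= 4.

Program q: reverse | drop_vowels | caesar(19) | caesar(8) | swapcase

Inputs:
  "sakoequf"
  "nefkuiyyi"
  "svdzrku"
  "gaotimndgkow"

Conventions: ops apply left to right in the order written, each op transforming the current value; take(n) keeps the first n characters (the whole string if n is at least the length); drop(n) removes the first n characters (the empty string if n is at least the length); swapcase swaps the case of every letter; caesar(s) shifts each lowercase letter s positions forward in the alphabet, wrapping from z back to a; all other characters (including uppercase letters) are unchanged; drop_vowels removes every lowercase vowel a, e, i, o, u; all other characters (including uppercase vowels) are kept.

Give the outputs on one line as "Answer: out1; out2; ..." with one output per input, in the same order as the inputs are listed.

Execution, op by op:
  "sakoequf" -> "fuqeokas" -> "fqks" -> "yjdl" -> "grlt" -> "GRLT"
  "nefkuiyyi" -> "iyyiukfen" -> "yykfn" -> "rrdyg" -> "zzlgo" -> "ZZLGO"
  "svdzrku" -> "ukrzdvs" -> "krzdvs" -> "dkswol" -> "lsaewt" -> "LSAEWT"
  "gaotimndgkow" -> "wokgdnmitoag" -> "wkgdnmtg" -> "pdzwgfmz" -> "xlheonuh" -> "XLHEONUH"

"GRLT"; "ZZLGO"; "LSAEWT"; "XLHEONUH"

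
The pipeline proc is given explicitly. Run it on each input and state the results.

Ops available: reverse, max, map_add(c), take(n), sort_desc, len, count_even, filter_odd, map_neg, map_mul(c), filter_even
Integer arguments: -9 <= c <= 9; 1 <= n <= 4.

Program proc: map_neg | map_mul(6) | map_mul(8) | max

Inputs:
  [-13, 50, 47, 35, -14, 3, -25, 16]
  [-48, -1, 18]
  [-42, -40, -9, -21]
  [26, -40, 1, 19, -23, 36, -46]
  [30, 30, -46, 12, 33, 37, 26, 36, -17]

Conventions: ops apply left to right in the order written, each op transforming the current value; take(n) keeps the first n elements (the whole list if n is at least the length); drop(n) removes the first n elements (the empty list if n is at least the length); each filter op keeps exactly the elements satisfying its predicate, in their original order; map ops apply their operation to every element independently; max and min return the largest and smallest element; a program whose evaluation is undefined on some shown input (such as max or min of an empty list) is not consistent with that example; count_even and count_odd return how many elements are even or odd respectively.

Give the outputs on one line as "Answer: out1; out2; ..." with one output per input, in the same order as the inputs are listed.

Execution, op by op:
  [-13, 50, 47, 35, -14, 3, -25, 16] -> [13, -50, -47, -35, 14, -3, 25, -16] -> [78, -300, -282, -210, 84, -18, 150, -96] -> [624, -2400, -2256, -1680, 672, -144, 1200, -768] -> 1200
  [-48, -1, 18] -> [48, 1, -18] -> [288, 6, -108] -> [2304, 48, -864] -> 2304
  [-42, -40, -9, -21] -> [42, 40, 9, 21] -> [252, 240, 54, 126] -> [2016, 1920, 432, 1008] -> 2016
  [26, -40, 1, 19, -23, 36, -46] -> [-26, 40, -1, -19, 23, -36, 46] -> [-156, 240, -6, -114, 138, -216, 276] -> [-1248, 1920, -48, -912, 1104, -1728, 2208] -> 2208
  [30, 30, -46, 12, 33, 37, 26, 36, -17] -> [-30, -30, 46, -12, -33, -37, -26, -36, 17] -> [-180, -180, 276, -72, -198, -222, -156, -216, 102] -> [-1440, -1440, 2208, -576, -1584, -1776, -1248, -1728, 816] -> 2208

1200; 2304; 2016; 2208; 2208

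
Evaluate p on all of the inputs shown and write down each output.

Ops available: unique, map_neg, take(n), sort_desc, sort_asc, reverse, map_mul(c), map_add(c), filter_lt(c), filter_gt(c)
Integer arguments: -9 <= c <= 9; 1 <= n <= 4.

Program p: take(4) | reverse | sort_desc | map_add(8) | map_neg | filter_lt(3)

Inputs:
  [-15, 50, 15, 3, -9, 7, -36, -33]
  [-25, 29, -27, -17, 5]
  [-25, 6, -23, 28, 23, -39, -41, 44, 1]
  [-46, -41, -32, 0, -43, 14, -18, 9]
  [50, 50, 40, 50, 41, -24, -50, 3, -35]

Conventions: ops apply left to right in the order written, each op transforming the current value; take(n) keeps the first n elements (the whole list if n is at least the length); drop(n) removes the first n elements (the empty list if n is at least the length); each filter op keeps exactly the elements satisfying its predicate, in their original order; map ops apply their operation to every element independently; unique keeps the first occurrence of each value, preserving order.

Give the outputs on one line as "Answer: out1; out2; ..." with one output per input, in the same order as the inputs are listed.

[-58, -23, -11]; [-37]; [-36, -14]; [-8]; [-58, -58, -58, -48]

Execution, op by op:
  [-15, 50, 15, 3, -9, 7, -36, -33] -> [-15, 50, 15, 3] -> [3, 15, 50, -15] -> [50, 15, 3, -15] -> [58, 23, 11, -7] -> [-58, -23, -11, 7] -> [-58, -23, -11]
  [-25, 29, -27, -17, 5] -> [-25, 29, -27, -17] -> [-17, -27, 29, -25] -> [29, -17, -25, -27] -> [37, -9, -17, -19] -> [-37, 9, 17, 19] -> [-37]
  [-25, 6, -23, 28, 23, -39, -41, 44, 1] -> [-25, 6, -23, 28] -> [28, -23, 6, -25] -> [28, 6, -23, -25] -> [36, 14, -15, -17] -> [-36, -14, 15, 17] -> [-36, -14]
  [-46, -41, -32, 0, -43, 14, -18, 9] -> [-46, -41, -32, 0] -> [0, -32, -41, -46] -> [0, -32, -41, -46] -> [8, -24, -33, -38] -> [-8, 24, 33, 38] -> [-8]
  [50, 50, 40, 50, 41, -24, -50, 3, -35] -> [50, 50, 40, 50] -> [50, 40, 50, 50] -> [50, 50, 50, 40] -> [58, 58, 58, 48] -> [-58, -58, -58, -48] -> [-58, -58, -58, -48]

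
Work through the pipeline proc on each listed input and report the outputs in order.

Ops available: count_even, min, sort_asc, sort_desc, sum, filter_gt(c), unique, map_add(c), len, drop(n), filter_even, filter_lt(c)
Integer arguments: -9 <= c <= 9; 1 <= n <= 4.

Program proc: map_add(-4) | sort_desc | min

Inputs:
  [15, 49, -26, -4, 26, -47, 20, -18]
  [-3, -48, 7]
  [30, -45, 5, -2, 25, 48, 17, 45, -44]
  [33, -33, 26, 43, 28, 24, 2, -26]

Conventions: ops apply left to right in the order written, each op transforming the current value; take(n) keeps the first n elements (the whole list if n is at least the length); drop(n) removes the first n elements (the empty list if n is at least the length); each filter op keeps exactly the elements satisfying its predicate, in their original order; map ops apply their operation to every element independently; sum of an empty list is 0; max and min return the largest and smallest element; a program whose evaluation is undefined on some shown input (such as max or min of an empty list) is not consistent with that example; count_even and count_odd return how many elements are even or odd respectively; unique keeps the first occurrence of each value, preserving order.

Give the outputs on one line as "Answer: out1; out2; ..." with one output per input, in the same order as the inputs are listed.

-51; -52; -49; -37

Execution, op by op:
  [15, 49, -26, -4, 26, -47, 20, -18] -> [11, 45, -30, -8, 22, -51, 16, -22] -> [45, 22, 16, 11, -8, -22, -30, -51] -> -51
  [-3, -48, 7] -> [-7, -52, 3] -> [3, -7, -52] -> -52
  [30, -45, 5, -2, 25, 48, 17, 45, -44] -> [26, -49, 1, -6, 21, 44, 13, 41, -48] -> [44, 41, 26, 21, 13, 1, -6, -48, -49] -> -49
  [33, -33, 26, 43, 28, 24, 2, -26] -> [29, -37, 22, 39, 24, 20, -2, -30] -> [39, 29, 24, 22, 20, -2, -30, -37] -> -37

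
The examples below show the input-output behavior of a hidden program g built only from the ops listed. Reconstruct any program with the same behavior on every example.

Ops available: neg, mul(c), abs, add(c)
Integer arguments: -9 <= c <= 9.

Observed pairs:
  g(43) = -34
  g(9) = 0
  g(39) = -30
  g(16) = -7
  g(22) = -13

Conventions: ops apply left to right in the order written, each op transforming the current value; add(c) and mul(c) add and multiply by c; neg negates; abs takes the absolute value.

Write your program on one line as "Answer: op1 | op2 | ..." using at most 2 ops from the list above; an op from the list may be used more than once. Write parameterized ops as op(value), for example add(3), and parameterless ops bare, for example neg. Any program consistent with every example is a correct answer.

neg | add(9)

Check, running the answer program on each example:
  43 -> -43 -> -34
  9 -> -9 -> 0
  39 -> -39 -> -30
  16 -> -16 -> -7
  22 -> -22 -> -13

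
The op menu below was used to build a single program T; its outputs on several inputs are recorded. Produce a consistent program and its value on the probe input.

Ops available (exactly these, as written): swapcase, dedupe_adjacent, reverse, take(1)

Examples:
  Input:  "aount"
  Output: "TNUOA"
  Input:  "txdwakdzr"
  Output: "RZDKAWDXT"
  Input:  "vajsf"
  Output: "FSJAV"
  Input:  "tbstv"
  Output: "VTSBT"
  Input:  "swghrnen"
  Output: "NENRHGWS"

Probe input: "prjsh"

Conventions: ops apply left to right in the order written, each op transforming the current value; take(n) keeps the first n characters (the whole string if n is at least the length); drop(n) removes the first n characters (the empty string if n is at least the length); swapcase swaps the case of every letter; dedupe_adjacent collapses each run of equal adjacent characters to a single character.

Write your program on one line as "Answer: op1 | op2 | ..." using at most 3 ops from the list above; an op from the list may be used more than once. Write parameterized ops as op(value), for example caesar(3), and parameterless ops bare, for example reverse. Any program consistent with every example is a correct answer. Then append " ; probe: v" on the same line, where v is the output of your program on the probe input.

reverse | swapcase ; probe: "HSJRP"

Check, running the answer program on each example:
  "aount" -> "tnuoa" -> "TNUOA"
  "txdwakdzr" -> "rzdkawdxt" -> "RZDKAWDXT"
  "vajsf" -> "fsjav" -> "FSJAV"
  "tbstv" -> "vtsbt" -> "VTSBT"
  "swghrnen" -> "nenrhgws" -> "NENRHGWS"
  probe: "prjsh" -> "hsjrp" -> "HSJRP"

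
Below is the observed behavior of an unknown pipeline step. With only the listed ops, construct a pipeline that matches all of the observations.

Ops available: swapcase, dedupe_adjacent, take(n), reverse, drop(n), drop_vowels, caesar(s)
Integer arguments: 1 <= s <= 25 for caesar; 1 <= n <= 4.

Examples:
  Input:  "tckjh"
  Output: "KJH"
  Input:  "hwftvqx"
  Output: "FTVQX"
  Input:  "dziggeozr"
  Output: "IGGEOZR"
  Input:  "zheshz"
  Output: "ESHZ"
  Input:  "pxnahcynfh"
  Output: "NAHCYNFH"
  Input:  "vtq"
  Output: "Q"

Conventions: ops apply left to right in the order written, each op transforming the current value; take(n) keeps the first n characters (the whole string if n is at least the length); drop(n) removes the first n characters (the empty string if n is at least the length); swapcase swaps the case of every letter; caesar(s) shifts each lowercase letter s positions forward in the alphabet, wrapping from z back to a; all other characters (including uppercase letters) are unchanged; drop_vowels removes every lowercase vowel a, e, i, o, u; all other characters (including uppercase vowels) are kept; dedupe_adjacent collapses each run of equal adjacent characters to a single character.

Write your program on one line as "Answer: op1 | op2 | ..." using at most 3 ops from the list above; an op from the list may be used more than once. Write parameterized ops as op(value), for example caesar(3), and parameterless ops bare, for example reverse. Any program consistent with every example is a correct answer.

drop(2) | swapcase

Check, running the answer program on each example:
  "tckjh" -> "kjh" -> "KJH"
  "hwftvqx" -> "ftvqx" -> "FTVQX"
  "dziggeozr" -> "iggeozr" -> "IGGEOZR"
  "zheshz" -> "eshz" -> "ESHZ"
  "pxnahcynfh" -> "nahcynfh" -> "NAHCYNFH"
  "vtq" -> "q" -> "Q"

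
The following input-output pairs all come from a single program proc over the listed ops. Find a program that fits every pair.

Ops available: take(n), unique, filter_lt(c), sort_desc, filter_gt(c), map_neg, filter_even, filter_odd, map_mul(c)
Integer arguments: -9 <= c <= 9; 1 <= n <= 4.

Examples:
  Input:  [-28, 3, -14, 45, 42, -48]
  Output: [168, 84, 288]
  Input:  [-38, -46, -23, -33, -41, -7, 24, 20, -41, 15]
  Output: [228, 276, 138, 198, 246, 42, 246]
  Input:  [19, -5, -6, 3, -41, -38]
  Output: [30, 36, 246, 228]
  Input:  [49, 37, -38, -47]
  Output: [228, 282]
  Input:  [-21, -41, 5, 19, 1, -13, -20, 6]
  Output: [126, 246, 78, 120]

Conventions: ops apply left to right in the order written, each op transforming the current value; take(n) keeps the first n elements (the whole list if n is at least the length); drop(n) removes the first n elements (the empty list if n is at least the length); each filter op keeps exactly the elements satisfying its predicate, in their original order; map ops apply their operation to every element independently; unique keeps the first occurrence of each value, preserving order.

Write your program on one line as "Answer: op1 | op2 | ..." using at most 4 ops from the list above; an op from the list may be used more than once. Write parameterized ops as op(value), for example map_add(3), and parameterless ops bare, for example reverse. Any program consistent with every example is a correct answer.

map_neg | filter_gt(0) | map_mul(6)

Check, running the answer program on each example:
  [-28, 3, -14, 45, 42, -48] -> [28, -3, 14, -45, -42, 48] -> [28, 14, 48] -> [168, 84, 288]
  [-38, -46, -23, -33, -41, -7, 24, 20, -41, 15] -> [38, 46, 23, 33, 41, 7, -24, -20, 41, -15] -> [38, 46, 23, 33, 41, 7, 41] -> [228, 276, 138, 198, 246, 42, 246]
  [19, -5, -6, 3, -41, -38] -> [-19, 5, 6, -3, 41, 38] -> [5, 6, 41, 38] -> [30, 36, 246, 228]
  [49, 37, -38, -47] -> [-49, -37, 38, 47] -> [38, 47] -> [228, 282]
  [-21, -41, 5, 19, 1, -13, -20, 6] -> [21, 41, -5, -19, -1, 13, 20, -6] -> [21, 41, 13, 20] -> [126, 246, 78, 120]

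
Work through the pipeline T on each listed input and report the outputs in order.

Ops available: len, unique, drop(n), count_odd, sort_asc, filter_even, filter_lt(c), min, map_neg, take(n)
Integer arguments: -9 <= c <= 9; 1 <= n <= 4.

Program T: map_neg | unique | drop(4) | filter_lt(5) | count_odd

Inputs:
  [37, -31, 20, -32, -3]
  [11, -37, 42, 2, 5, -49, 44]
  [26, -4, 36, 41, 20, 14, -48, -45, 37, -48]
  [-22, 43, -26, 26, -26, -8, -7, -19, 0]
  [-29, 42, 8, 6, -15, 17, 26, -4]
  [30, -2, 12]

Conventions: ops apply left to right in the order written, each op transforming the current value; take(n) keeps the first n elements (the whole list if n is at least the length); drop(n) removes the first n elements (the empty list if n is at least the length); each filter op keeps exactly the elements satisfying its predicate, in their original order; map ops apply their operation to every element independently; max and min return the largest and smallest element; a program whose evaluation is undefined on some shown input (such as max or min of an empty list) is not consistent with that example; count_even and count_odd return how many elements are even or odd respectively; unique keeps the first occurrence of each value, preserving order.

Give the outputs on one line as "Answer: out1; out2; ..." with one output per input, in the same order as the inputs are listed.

1; 1; 1; 0; 1; 0

Execution, op by op:
  [37, -31, 20, -32, -3] -> [-37, 31, -20, 32, 3] -> [-37, 31, -20, 32, 3] -> [3] -> [3] -> 1
  [11, -37, 42, 2, 5, -49, 44] -> [-11, 37, -42, -2, -5, 49, -44] -> [-11, 37, -42, -2, -5, 49, -44] -> [-5, 49, -44] -> [-5, -44] -> 1
  [26, -4, 36, 41, 20, 14, -48, -45, 37, -48] -> [-26, 4, -36, -41, -20, -14, 48, 45, -37, 48] -> [-26, 4, -36, -41, -20, -14, 48, 45, -37] -> [-20, -14, 48, 45, -37] -> [-20, -14, -37] -> 1
  [-22, 43, -26, 26, -26, -8, -7, -19, 0] -> [22, -43, 26, -26, 26, 8, 7, 19, 0] -> [22, -43, 26, -26, 8, 7, 19, 0] -> [8, 7, 19, 0] -> [0] -> 0
  [-29, 42, 8, 6, -15, 17, 26, -4] -> [29, -42, -8, -6, 15, -17, -26, 4] -> [29, -42, -8, -6, 15, -17, -26, 4] -> [15, -17, -26, 4] -> [-17, -26, 4] -> 1
  [30, -2, 12] -> [-30, 2, -12] -> [-30, 2, -12] -> [] -> [] -> 0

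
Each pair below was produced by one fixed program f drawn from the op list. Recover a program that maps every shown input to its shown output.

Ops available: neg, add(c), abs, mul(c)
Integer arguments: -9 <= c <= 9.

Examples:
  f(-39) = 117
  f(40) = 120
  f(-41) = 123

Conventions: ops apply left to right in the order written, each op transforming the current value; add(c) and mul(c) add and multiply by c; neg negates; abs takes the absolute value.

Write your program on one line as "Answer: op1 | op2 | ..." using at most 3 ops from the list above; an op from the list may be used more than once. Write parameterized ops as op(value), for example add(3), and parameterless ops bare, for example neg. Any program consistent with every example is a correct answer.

abs | mul(-3) | abs

Check, running the answer program on each example:
  -39 -> 39 -> -117 -> 117
  40 -> 40 -> -120 -> 120
  -41 -> 41 -> -123 -> 123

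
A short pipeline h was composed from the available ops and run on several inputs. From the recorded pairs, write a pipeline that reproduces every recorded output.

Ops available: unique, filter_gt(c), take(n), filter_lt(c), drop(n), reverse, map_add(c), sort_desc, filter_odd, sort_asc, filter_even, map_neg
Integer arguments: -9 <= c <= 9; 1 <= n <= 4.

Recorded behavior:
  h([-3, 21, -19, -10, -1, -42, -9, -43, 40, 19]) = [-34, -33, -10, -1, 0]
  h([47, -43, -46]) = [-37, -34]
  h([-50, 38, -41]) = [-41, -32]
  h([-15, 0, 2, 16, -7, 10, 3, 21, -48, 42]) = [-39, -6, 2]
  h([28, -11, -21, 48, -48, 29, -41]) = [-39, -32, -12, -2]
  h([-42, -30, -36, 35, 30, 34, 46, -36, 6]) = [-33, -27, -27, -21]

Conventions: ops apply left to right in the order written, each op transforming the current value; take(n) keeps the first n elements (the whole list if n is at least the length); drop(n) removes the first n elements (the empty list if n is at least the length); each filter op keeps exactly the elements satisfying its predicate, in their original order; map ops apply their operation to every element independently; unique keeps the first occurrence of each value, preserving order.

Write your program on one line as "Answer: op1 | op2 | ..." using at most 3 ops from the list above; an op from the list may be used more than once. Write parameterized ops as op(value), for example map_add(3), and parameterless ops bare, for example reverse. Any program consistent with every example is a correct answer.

map_add(9) | filter_lt(4) | sort_asc

Check, running the answer program on each example:
  [-3, 21, -19, -10, -1, -42, -9, -43, 40, 19] -> [6, 30, -10, -1, 8, -33, 0, -34, 49, 28] -> [-10, -1, -33, 0, -34] -> [-34, -33, -10, -1, 0]
  [47, -43, -46] -> [56, -34, -37] -> [-34, -37] -> [-37, -34]
  [-50, 38, -41] -> [-41, 47, -32] -> [-41, -32] -> [-41, -32]
  [-15, 0, 2, 16, -7, 10, 3, 21, -48, 42] -> [-6, 9, 11, 25, 2, 19, 12, 30, -39, 51] -> [-6, 2, -39] -> [-39, -6, 2]
  [28, -11, -21, 48, -48, 29, -41] -> [37, -2, -12, 57, -39, 38, -32] -> [-2, -12, -39, -32] -> [-39, -32, -12, -2]
  [-42, -30, -36, 35, 30, 34, 46, -36, 6] -> [-33, -21, -27, 44, 39, 43, 55, -27, 15] -> [-33, -21, -27, -27] -> [-33, -27, -27, -21]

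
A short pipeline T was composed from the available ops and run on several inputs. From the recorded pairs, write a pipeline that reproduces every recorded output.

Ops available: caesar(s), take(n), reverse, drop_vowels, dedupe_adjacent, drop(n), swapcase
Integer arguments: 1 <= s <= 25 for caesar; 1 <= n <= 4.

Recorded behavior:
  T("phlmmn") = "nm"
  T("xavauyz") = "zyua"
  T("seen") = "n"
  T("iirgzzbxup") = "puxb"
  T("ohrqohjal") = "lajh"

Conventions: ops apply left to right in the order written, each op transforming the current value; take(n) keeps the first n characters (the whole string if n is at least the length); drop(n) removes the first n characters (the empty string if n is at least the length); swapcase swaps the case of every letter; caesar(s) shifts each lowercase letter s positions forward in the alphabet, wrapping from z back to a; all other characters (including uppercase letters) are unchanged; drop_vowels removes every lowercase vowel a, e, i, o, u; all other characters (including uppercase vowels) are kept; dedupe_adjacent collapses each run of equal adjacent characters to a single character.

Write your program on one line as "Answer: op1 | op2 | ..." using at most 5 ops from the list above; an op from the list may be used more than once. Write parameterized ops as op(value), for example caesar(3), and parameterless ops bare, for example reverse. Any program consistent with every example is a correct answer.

drop(3) | reverse | dedupe_adjacent | take(4)

Check, running the answer program on each example:
  "phlmmn" -> "mmn" -> "nmm" -> "nm" -> "nm"
  "xavauyz" -> "auyz" -> "zyua" -> "zyua" -> "zyua"
  "seen" -> "n" -> "n" -> "n" -> "n"
  "iirgzzbxup" -> "gzzbxup" -> "puxbzzg" -> "puxbzg" -> "puxb"
  "ohrqohjal" -> "qohjal" -> "lajhoq" -> "lajhoq" -> "lajh"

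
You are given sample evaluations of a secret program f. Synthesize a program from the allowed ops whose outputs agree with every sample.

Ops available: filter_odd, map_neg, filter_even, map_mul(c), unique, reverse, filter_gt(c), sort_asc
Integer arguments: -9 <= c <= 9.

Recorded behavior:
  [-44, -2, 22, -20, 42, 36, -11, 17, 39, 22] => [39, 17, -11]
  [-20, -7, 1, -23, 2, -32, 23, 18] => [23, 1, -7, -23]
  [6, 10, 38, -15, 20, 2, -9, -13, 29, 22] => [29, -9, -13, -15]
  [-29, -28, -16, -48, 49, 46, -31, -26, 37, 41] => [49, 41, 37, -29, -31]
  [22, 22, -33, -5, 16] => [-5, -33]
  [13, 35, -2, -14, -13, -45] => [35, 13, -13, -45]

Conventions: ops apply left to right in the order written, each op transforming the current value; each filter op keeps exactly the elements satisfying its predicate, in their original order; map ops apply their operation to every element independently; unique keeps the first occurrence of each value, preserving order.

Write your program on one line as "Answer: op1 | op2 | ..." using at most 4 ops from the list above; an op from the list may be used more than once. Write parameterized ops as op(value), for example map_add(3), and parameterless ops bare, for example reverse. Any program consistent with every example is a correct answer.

reverse | sort_asc | reverse | filter_odd

Check, running the answer program on each example:
  [-44, -2, 22, -20, 42, 36, -11, 17, 39, 22] -> [22, 39, 17, -11, 36, 42, -20, 22, -2, -44] -> [-44, -20, -11, -2, 17, 22, 22, 36, 39, 42] -> [42, 39, 36, 22, 22, 17, -2, -11, -20, -44] -> [39, 17, -11]
  [-20, -7, 1, -23, 2, -32, 23, 18] -> [18, 23, -32, 2, -23, 1, -7, -20] -> [-32, -23, -20, -7, 1, 2, 18, 23] -> [23, 18, 2, 1, -7, -20, -23, -32] -> [23, 1, -7, -23]
  [6, 10, 38, -15, 20, 2, -9, -13, 29, 22] -> [22, 29, -13, -9, 2, 20, -15, 38, 10, 6] -> [-15, -13, -9, 2, 6, 10, 20, 22, 29, 38] -> [38, 29, 22, 20, 10, 6, 2, -9, -13, -15] -> [29, -9, -13, -15]
  [-29, -28, -16, -48, 49, 46, -31, -26, 37, 41] -> [41, 37, -26, -31, 46, 49, -48, -16, -28, -29] -> [-48, -31, -29, -28, -26, -16, 37, 41, 46, 49] -> [49, 46, 41, 37, -16, -26, -28, -29, -31, -48] -> [49, 41, 37, -29, -31]
  [22, 22, -33, -5, 16] -> [16, -5, -33, 22, 22] -> [-33, -5, 16, 22, 22] -> [22, 22, 16, -5, -33] -> [-5, -33]
  [13, 35, -2, -14, -13, -45] -> [-45, -13, -14, -2, 35, 13] -> [-45, -14, -13, -2, 13, 35] -> [35, 13, -2, -13, -14, -45] -> [35, 13, -13, -45]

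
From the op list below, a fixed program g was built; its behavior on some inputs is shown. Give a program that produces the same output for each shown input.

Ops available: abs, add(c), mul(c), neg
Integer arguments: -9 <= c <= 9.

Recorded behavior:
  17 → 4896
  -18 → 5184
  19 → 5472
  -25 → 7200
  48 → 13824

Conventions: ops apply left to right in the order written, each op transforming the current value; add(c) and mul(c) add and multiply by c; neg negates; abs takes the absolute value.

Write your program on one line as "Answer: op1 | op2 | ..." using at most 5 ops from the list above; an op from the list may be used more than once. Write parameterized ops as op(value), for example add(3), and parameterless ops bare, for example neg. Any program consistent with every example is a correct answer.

abs | mul(-4) | mul(-8) | mul(9)

Check, running the answer program on each example:
  17 -> 17 -> -68 -> 544 -> 4896
  -18 -> 18 -> -72 -> 576 -> 5184
  19 -> 19 -> -76 -> 608 -> 5472
  -25 -> 25 -> -100 -> 800 -> 7200
  48 -> 48 -> -192 -> 1536 -> 13824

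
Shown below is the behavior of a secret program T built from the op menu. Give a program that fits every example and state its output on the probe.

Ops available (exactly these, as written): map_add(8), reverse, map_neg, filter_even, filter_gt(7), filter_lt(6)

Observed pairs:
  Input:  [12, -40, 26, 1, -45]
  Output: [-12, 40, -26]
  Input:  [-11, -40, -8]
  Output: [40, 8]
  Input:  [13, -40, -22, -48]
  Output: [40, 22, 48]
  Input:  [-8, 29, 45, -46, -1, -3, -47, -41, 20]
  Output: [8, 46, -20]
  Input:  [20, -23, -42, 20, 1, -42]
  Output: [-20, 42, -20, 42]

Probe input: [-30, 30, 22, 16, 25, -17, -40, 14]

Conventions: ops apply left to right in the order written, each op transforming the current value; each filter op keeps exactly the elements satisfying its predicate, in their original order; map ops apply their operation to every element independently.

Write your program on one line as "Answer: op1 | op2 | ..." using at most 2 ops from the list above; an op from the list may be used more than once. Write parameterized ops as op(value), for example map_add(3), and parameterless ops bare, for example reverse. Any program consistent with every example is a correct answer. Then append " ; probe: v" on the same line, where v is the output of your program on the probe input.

filter_even | map_neg ; probe: [30, -30, -22, -16, 40, -14]

Check, running the answer program on each example:
  [12, -40, 26, 1, -45] -> [12, -40, 26] -> [-12, 40, -26]
  [-11, -40, -8] -> [-40, -8] -> [40, 8]
  [13, -40, -22, -48] -> [-40, -22, -48] -> [40, 22, 48]
  [-8, 29, 45, -46, -1, -3, -47, -41, 20] -> [-8, -46, 20] -> [8, 46, -20]
  [20, -23, -42, 20, 1, -42] -> [20, -42, 20, -42] -> [-20, 42, -20, 42]
  probe: [-30, 30, 22, 16, 25, -17, -40, 14] -> [-30, 30, 22, 16, -40, 14] -> [30, -30, -22, -16, 40, -14]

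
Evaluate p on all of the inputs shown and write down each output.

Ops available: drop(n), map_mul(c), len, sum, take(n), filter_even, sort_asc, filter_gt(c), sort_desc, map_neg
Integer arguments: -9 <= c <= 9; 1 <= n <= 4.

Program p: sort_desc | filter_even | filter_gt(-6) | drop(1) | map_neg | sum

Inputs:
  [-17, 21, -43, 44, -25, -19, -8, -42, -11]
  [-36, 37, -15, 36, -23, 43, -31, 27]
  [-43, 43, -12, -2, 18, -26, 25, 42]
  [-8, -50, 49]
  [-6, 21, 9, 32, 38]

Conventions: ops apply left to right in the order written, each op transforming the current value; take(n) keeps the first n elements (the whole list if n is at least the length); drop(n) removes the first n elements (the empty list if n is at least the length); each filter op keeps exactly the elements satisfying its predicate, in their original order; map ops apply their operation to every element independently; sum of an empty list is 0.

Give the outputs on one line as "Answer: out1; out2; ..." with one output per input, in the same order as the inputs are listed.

Execution, op by op:
  [-17, 21, -43, 44, -25, -19, -8, -42, -11] -> [44, 21, -8, -11, -17, -19, -25, -42, -43] -> [44, -8, -42] -> [44] -> [] -> [] -> 0
  [-36, 37, -15, 36, -23, 43, -31, 27] -> [43, 37, 36, 27, -15, -23, -31, -36] -> [36, -36] -> [36] -> [] -> [] -> 0
  [-43, 43, -12, -2, 18, -26, 25, 42] -> [43, 42, 25, 18, -2, -12, -26, -43] -> [42, 18, -2, -12, -26] -> [42, 18, -2] -> [18, -2] -> [-18, 2] -> -16
  [-8, -50, 49] -> [49, -8, -50] -> [-8, -50] -> [] -> [] -> [] -> 0
  [-6, 21, 9, 32, 38] -> [38, 32, 21, 9, -6] -> [38, 32, -6] -> [38, 32] -> [32] -> [-32] -> -32

0; 0; -16; 0; -32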